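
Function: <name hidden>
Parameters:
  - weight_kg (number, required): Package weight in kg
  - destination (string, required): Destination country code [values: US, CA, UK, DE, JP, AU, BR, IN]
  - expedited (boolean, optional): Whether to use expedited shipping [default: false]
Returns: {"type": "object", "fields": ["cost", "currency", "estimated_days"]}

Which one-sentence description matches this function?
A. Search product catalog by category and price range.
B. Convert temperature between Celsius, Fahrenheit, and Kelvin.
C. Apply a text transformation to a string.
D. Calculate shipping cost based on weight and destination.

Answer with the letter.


Parameters weight_kg, destination, expedited and return ["cost", "currency", "estimated_days"] fit: Calculate shipping cost based on weight and destination.
D


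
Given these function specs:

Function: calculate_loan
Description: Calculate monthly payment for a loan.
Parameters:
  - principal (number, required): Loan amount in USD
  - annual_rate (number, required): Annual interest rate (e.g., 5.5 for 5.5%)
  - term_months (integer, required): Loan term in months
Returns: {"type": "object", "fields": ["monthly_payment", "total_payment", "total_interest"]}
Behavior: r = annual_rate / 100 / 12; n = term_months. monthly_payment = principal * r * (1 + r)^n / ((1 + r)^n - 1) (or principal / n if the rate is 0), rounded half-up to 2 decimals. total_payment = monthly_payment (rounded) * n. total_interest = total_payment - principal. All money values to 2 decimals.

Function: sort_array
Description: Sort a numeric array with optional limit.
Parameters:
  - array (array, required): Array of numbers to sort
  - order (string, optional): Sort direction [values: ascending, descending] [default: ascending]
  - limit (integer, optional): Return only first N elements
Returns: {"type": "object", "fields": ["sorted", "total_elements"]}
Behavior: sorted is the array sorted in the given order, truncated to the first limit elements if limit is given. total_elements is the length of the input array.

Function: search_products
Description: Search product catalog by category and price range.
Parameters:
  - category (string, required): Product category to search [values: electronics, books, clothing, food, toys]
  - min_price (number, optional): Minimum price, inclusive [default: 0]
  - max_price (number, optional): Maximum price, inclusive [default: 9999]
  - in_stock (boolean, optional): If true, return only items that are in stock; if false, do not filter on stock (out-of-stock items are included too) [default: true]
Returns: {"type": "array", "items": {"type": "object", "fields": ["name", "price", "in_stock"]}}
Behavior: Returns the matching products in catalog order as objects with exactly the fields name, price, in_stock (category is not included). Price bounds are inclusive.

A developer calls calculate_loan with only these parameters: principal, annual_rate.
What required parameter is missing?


Required parameters: principal, annual_rate, term_months
Provided: principal, annual_rate
Missing: term_months
term_months


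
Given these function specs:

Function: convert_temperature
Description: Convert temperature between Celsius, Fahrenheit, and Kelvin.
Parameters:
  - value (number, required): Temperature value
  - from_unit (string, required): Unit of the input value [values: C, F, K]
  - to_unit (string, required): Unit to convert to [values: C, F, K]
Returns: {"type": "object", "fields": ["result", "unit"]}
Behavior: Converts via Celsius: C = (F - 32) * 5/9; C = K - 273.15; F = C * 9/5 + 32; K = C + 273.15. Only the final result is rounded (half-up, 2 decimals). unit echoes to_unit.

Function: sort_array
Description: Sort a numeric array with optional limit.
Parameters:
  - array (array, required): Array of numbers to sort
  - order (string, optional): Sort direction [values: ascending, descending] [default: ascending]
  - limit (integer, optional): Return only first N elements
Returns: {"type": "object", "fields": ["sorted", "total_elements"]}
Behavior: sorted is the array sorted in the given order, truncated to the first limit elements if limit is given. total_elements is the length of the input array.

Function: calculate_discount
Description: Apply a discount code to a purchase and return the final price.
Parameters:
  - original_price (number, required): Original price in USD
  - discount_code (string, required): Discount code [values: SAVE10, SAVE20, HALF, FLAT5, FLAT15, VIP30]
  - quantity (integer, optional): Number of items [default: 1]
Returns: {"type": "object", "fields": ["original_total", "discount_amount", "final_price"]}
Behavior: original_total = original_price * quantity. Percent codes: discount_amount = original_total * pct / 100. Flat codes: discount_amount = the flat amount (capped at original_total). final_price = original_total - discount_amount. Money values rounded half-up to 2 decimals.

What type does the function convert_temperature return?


The convert_temperature spec declares Returns: {"type": "object", "fields": ["result", "unit"]}
Type:
object


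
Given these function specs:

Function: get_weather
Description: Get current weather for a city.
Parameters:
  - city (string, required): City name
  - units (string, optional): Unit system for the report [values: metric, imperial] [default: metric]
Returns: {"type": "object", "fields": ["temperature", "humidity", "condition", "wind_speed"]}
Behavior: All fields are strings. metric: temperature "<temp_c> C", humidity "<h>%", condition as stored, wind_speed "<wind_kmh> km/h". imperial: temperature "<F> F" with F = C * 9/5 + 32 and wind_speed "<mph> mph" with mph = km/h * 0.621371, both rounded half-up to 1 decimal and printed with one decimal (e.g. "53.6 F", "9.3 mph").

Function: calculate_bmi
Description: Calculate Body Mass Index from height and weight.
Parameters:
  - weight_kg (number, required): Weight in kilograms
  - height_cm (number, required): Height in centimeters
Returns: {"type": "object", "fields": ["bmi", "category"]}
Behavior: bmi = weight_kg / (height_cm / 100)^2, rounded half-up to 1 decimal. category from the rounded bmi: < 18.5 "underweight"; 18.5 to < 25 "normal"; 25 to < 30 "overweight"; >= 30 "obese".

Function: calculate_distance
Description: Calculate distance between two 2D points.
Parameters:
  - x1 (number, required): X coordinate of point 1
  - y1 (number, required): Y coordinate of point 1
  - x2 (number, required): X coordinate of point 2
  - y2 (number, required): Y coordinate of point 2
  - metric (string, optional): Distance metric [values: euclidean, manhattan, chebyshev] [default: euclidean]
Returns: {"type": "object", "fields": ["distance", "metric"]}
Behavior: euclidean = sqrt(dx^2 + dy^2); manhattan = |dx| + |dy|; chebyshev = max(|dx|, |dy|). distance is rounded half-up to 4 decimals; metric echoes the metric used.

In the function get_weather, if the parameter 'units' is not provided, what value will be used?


The get_weather spec declares:
  - units (string, optional): Unit system for the report [values: metric, imperial] [default: metric]
Default:
metric


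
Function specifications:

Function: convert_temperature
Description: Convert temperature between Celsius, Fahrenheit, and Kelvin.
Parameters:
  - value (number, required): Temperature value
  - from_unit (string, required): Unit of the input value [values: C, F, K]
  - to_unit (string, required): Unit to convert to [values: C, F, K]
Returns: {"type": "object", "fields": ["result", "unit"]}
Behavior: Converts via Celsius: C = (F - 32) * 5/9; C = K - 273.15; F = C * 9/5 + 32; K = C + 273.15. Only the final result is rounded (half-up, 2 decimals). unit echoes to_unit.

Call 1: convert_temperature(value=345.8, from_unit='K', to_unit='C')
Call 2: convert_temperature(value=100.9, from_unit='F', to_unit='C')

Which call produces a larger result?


Call 1:
  To C: 345.8 - 273.15 = 72.65
  Target is C: 72.65
  Round to 2 decimals: 72.65
  -> 72.65 C
Call 2:
  To C: (100.9 - 32) * 5/9 = 38.277778
  Target is C: 38.277778
  Round to 2 decimals: 38.28
  -> 38.28 C
Call 1 (72.65 C)


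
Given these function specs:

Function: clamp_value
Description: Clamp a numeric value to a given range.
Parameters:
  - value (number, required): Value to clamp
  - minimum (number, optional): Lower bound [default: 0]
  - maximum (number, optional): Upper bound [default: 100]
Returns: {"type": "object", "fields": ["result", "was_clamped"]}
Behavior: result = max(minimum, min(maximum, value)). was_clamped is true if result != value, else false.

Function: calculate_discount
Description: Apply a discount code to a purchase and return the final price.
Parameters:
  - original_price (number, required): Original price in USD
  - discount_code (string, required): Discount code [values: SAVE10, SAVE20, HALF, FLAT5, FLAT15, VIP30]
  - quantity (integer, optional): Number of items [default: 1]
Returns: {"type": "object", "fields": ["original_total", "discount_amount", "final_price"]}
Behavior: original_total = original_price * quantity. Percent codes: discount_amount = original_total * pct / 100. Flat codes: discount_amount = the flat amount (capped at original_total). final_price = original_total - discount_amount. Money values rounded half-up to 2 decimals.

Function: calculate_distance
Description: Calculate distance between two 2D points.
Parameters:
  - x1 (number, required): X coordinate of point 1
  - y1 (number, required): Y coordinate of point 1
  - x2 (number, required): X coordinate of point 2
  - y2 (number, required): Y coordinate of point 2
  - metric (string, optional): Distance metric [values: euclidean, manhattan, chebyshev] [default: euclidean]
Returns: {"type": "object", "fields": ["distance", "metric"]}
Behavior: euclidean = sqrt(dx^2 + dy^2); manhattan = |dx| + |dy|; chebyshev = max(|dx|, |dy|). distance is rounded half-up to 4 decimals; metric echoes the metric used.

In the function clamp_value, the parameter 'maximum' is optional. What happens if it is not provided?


The clamp_value spec declares:
  - maximum (number, optional): Upper bound [default: 100]
It defaults to 100


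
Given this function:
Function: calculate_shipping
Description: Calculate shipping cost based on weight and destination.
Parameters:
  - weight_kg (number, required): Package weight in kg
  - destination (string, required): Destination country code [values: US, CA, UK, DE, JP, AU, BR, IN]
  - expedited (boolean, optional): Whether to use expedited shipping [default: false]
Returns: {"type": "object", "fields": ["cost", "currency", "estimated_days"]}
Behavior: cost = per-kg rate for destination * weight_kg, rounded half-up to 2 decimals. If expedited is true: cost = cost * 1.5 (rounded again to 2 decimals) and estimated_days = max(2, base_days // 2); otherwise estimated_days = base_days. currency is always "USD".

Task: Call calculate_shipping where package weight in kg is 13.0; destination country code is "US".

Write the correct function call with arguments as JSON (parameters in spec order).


Mapping each described value to its parameter name:
  'Package weight in kg' -> weight_kg = 13.0
  'Destination country code' -> destination = "US"
calculate_shipping({"weight_kg": 13.0, "destination": "US"})


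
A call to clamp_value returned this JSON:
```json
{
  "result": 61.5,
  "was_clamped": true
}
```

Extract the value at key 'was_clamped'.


true


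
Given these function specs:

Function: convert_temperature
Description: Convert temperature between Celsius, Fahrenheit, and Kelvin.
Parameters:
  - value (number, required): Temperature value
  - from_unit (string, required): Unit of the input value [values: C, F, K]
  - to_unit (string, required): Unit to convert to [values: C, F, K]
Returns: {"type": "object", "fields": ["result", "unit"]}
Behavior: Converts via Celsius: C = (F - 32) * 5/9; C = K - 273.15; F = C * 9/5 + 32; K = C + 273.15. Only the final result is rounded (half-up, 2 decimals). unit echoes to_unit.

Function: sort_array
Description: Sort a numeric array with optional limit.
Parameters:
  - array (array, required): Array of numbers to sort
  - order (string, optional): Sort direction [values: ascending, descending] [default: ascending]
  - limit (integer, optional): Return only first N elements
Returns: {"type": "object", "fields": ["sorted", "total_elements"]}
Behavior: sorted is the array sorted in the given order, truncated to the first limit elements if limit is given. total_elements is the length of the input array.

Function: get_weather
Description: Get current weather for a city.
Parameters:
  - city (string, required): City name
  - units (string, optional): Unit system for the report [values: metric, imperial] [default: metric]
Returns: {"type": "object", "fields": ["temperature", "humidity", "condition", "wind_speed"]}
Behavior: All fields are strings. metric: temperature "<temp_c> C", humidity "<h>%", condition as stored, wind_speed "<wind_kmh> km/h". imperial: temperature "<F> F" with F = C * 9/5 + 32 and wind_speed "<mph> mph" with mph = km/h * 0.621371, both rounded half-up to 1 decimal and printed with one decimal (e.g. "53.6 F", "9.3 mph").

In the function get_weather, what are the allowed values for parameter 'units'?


The get_weather spec declares:
  - units (string, optional): Unit system for the report [values: metric, imperial] [default: metric]
Allowed values:
metric, imperial


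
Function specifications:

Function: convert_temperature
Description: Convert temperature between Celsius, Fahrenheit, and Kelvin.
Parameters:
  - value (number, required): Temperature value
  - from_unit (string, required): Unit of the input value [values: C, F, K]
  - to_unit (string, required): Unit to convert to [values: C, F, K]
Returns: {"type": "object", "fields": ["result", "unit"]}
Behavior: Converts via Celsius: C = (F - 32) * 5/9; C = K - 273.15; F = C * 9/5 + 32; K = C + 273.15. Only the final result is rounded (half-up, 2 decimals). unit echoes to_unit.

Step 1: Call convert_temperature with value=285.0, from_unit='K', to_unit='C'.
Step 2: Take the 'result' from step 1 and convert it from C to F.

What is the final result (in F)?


Step 1: convert_temperature(value=285.0, from_unit=K, to_unit=C)
  To C: 285 - 273.15 = 11.85
  Target is C: 11.85
  Round to 2 decimals: 11.85
  -> result = 11.85 C
Step 2: convert_temperature(value=11.85, from_unit=C, to_unit=F)
  Input already in C: 11.85
  To F: 11.85 * 9/5 + 32 = 53.33
  Round to 2 decimals: 53.33
  -> result = 53.33 F
53.33 F


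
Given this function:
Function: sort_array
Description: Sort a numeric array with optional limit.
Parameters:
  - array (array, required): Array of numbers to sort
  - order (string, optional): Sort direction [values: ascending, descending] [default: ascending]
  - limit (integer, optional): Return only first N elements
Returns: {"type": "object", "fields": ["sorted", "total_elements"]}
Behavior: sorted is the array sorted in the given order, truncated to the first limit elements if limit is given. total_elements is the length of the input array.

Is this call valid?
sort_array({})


Checking required parameters...
Missing required parameter: array
Invalid - missing required parameter 'array'


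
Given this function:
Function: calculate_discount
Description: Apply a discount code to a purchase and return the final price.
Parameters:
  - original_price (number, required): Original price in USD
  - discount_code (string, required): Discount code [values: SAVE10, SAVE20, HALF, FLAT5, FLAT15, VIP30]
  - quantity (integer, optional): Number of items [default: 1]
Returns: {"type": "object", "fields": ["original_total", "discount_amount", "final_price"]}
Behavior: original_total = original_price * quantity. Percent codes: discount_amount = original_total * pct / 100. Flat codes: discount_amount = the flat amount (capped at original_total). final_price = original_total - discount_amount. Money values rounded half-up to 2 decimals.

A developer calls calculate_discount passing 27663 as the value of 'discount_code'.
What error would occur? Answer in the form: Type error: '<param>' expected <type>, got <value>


Spec: 'discount_code' is declared as string; 27663 is an integer.
Type error: 'discount_code' expected string, got 27663


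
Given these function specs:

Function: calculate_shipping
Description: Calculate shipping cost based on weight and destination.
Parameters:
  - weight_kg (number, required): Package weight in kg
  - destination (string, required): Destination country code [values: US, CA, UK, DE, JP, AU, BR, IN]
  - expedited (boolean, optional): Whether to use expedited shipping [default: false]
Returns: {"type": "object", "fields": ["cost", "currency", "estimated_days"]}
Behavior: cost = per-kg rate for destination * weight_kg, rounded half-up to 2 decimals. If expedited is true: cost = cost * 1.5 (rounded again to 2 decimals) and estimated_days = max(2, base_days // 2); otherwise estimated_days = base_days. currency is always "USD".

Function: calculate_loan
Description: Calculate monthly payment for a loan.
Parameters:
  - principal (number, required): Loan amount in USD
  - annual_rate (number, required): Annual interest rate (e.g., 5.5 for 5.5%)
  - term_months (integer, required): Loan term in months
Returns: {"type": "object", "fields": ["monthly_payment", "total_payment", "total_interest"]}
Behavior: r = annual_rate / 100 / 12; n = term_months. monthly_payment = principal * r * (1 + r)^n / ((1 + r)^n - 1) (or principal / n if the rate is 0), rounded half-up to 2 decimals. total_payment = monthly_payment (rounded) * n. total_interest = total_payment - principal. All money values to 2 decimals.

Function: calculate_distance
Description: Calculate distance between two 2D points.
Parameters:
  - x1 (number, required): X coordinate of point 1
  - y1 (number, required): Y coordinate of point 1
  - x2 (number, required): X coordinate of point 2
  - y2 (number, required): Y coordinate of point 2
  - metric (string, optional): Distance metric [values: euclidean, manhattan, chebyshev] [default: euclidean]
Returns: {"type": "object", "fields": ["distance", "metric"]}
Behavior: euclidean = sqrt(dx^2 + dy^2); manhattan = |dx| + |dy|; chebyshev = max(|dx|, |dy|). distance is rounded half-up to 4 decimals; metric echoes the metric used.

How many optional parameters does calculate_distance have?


Parameters of calculate_distance: x1 (required), y1 (required), x2 (required), y2 (required), metric (optional)
Optional count:
1


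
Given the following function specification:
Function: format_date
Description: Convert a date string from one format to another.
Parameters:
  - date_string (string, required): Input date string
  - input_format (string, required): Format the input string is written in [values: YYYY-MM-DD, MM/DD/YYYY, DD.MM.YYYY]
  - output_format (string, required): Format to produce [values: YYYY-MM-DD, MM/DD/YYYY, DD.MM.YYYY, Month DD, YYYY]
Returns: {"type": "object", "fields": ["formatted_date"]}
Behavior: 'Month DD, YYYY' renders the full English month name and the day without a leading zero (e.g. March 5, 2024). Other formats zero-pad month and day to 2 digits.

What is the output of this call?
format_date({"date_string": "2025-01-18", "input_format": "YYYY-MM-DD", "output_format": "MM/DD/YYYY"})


Parse '2025-01-18' as YYYY-MM-DD: year=2025, month=1, day=18
Render as MM/DD/YYYY: 01/18/2025
Output:
{"formatted_date": "01/18/2025"}


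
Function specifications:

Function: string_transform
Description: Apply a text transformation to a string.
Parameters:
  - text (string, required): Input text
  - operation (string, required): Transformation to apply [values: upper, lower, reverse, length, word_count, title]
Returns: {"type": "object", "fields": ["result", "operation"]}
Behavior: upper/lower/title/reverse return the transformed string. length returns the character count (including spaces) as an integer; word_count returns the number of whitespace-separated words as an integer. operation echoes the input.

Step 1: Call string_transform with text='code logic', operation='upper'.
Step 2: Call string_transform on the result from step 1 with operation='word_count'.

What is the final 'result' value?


Step 1: string_transform(text='code logic', operation='upper')
  -> result = 'CODE LOGIC'
Step 2: string_transform(text='CODE LOGIC', operation='word_count')
  words: CODE, LOGIC -> 2
  -> result = 2
2


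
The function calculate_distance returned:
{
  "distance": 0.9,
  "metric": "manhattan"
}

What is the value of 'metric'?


manhattan


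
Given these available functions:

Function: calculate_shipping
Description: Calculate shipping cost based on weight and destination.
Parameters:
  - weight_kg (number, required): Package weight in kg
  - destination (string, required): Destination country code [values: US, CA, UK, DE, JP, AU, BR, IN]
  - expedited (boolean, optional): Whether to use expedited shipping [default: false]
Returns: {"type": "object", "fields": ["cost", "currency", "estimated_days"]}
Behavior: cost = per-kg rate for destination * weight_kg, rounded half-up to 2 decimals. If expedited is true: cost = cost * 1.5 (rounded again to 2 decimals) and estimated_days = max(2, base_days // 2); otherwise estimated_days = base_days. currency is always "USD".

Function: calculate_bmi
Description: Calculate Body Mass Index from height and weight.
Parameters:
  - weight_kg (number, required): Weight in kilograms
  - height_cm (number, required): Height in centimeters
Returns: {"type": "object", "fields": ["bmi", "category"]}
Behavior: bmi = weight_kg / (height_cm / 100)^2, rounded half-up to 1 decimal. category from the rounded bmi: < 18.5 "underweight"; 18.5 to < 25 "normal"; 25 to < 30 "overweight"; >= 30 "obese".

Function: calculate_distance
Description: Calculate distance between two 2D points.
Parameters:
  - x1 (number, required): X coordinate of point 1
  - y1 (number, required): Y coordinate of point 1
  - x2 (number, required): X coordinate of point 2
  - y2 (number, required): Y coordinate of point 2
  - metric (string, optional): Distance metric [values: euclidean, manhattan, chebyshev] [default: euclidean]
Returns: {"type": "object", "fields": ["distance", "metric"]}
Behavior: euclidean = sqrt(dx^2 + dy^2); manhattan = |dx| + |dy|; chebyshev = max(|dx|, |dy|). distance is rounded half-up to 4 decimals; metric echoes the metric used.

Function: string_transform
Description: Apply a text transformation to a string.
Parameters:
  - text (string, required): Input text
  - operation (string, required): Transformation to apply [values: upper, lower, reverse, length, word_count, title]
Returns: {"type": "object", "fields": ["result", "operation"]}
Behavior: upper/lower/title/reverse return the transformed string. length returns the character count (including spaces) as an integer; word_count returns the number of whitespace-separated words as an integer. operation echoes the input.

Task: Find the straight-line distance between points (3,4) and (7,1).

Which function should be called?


The task needs a function whose description is: Calculate distance between two 2D points.
calculate_distance


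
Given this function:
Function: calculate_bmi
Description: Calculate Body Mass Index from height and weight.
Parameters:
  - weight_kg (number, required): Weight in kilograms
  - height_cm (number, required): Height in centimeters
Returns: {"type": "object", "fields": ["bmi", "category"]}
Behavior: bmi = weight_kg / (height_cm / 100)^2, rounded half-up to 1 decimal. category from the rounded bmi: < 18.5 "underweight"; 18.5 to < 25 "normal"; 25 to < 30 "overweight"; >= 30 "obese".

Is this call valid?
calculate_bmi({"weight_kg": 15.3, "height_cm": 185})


Checking all required parameters present and types match... All valid.
Valid


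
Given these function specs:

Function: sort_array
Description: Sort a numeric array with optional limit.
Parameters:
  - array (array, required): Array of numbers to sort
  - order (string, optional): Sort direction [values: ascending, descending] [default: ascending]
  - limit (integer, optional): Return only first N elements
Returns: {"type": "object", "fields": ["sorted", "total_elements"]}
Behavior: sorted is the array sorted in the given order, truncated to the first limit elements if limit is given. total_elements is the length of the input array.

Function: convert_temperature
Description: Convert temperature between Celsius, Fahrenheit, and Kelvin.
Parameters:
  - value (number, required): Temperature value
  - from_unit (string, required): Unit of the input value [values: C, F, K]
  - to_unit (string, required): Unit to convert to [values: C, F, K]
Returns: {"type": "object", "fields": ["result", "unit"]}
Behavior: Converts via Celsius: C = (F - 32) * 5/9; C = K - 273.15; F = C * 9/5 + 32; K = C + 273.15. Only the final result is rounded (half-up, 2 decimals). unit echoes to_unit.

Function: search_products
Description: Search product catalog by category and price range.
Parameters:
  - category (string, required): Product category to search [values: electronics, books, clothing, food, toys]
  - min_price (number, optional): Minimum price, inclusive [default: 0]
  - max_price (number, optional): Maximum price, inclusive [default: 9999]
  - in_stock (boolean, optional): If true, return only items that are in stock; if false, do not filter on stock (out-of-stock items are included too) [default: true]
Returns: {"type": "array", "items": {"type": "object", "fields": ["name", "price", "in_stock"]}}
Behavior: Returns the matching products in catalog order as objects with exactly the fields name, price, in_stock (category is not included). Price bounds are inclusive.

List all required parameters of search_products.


Parameters of search_products and their required/optional flag:
  category: required
  min_price: optional
  max_price: optional
  in_stock: optional
category


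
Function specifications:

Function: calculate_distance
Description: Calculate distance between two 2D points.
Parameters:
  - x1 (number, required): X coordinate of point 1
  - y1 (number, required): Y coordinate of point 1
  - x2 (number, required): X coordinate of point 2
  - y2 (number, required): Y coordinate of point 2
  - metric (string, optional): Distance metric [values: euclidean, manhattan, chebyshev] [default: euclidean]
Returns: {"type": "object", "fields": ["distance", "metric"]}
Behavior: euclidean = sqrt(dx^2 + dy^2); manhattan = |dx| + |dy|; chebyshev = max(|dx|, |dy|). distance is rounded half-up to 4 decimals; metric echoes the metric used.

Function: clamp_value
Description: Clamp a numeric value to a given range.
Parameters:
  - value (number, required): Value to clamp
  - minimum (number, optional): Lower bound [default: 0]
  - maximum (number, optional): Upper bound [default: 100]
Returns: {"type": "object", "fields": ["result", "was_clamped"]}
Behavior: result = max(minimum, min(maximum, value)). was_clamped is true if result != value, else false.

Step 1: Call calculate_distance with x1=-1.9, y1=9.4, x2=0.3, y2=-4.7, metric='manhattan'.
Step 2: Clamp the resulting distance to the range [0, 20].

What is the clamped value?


Step 1: calculate_distance (manhattan)
  |dx| = |0.3 - -1.9| = 2.2; |dy| = |-4.7 - 9.4| = 14.1
  manhattan: 2.2 + 14.1 = 16.3
  Round to 4 decimals: 16.3
  -> distance = 16.3
Step 2: clamp_value(value=16.3, minimum=0, maximum=20)
  result = max(0, min(20, 16.3)) = max(0, 16.3) = 16.3
  was_clamped = (16.3 != 16.3) = false
  -> result = 16.3
16.3


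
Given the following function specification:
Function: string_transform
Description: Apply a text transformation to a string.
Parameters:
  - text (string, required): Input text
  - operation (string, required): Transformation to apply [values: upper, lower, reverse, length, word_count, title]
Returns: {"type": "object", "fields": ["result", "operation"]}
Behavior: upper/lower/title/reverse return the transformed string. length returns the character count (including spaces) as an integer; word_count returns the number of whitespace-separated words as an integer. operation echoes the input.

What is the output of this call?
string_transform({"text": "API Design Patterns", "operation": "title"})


title('API Design Patterns') = 'Api Design Patterns'
Output:
{"result": "Api Design Patterns", "operation": "title"}


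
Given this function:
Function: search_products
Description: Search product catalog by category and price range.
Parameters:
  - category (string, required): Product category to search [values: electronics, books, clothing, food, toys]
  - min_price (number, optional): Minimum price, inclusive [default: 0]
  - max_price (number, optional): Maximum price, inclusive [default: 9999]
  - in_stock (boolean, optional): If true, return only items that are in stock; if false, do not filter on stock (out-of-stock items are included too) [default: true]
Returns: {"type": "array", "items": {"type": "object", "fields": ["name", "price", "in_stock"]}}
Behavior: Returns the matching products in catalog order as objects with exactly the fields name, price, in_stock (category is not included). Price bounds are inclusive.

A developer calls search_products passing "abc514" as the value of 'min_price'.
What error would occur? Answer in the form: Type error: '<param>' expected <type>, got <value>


Spec: 'min_price' is declared as number; "abc514" is a string.
Type error: 'min_price' expected number, got "abc514"


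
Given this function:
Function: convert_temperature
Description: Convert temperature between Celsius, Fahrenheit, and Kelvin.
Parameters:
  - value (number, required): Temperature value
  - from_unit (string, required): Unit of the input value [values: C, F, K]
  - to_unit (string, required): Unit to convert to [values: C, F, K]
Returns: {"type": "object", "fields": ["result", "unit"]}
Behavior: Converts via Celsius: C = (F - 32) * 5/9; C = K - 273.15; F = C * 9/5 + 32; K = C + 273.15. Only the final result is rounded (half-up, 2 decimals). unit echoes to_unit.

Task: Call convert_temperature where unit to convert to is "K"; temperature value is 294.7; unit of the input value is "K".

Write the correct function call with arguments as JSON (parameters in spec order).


Mapping each described value to its parameter name:
  'Unit to convert to' -> to_unit = "K"
  'Temperature value' -> value = 294.7
  'Unit of the input value' -> from_unit = "K"
convert_temperature({"value": 294.7, "from_unit": "K", "to_unit": "K"})


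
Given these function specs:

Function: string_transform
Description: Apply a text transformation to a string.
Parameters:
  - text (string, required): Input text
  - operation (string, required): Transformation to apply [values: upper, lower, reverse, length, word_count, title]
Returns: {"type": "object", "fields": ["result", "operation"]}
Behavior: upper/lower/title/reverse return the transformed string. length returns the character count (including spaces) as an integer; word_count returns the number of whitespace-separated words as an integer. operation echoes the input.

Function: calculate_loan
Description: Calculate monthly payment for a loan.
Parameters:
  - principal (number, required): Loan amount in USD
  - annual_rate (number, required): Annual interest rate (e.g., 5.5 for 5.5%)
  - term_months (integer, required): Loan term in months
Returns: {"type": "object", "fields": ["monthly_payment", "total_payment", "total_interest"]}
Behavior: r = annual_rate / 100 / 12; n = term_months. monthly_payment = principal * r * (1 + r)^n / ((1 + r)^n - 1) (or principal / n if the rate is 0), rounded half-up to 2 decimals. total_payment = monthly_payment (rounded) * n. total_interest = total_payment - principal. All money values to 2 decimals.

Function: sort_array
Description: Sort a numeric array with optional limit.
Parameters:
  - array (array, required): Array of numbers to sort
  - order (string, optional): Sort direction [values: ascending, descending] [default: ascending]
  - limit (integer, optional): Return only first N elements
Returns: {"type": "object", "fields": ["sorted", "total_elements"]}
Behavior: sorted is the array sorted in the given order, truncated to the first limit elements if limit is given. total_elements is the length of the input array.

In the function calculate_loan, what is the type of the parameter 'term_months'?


The calculate_loan spec declares:
  - term_months (integer, required): Loan term in months
Type:
integer


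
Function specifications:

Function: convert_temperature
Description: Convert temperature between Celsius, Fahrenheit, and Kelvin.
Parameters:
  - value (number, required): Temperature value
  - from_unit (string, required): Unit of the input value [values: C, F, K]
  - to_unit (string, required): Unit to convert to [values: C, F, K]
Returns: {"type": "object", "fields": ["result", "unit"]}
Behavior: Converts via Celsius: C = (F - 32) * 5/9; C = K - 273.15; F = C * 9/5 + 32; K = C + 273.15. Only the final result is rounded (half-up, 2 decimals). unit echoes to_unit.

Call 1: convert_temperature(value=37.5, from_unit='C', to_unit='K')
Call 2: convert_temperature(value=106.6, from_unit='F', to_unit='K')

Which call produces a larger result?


Call 1:
  Input already in C: 37.5
  To K: 37.5 + 273.15 = 310.65
  Round to 2 decimals: 310.65
  -> 310.65 K
Call 2:
  To C: (106.6 - 32) * 5/9 = 41.444444
  To K: 41.444444 + 273.15 = 314.594444
  Round to 2 decimals: 314.59
  -> 314.59 K
Call 2 (314.59 K)


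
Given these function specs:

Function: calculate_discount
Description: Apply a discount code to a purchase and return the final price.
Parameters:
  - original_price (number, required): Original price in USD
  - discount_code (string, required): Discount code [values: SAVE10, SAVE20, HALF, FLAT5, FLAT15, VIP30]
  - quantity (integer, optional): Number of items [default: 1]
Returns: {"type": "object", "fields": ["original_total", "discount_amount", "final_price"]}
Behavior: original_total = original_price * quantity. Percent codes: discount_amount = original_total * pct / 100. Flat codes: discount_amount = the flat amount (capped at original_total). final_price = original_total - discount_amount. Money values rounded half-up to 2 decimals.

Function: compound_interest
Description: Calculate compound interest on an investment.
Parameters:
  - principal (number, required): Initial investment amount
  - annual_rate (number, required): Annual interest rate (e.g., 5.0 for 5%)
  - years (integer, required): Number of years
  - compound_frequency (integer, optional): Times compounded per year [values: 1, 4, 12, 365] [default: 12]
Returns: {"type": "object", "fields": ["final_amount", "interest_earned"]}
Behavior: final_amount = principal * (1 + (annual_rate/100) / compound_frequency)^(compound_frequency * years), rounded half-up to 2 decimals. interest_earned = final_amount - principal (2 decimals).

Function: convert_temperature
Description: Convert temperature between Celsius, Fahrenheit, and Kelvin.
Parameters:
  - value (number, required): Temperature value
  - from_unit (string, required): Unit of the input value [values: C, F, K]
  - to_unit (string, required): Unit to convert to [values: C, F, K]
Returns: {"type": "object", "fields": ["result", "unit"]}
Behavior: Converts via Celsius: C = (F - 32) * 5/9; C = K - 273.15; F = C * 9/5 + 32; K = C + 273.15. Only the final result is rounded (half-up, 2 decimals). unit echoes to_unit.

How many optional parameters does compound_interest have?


Parameters of compound_interest: principal (required), annual_rate (required), years (required), compound_frequency (optional)
Optional count:
1


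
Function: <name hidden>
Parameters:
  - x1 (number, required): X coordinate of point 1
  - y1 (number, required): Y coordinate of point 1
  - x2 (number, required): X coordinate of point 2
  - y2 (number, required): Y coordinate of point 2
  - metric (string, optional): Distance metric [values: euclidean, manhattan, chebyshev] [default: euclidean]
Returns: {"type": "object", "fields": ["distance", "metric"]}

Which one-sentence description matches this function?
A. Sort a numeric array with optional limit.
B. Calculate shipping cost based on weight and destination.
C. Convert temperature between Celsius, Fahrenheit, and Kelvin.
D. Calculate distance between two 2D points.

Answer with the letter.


Parameters x1, y1, x2, y2, metric and return ["distance", "metric"] fit: Calculate distance between two 2D points.
D


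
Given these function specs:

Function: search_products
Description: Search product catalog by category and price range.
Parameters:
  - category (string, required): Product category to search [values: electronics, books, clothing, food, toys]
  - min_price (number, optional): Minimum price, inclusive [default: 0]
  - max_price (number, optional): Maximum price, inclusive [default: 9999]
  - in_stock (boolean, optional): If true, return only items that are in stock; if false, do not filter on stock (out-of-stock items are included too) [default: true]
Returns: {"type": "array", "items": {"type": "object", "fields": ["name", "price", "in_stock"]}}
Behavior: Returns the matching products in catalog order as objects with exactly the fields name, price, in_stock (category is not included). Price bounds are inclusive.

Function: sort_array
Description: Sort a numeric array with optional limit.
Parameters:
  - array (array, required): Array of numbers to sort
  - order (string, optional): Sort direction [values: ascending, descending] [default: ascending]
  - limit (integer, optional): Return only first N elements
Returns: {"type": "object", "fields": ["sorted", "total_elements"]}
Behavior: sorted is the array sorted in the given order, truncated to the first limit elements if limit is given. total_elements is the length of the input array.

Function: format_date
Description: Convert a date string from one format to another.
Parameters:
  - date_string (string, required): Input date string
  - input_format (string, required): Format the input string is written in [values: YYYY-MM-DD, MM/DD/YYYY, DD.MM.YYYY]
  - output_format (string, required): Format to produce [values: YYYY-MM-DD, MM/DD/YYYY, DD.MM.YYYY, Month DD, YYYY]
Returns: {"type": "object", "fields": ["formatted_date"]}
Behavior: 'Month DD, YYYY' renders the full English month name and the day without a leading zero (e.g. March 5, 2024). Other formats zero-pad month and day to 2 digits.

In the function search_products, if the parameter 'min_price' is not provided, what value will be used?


The search_products spec declares:
  - min_price (number, optional): Minimum price, inclusive [default: 0]
Default:
0


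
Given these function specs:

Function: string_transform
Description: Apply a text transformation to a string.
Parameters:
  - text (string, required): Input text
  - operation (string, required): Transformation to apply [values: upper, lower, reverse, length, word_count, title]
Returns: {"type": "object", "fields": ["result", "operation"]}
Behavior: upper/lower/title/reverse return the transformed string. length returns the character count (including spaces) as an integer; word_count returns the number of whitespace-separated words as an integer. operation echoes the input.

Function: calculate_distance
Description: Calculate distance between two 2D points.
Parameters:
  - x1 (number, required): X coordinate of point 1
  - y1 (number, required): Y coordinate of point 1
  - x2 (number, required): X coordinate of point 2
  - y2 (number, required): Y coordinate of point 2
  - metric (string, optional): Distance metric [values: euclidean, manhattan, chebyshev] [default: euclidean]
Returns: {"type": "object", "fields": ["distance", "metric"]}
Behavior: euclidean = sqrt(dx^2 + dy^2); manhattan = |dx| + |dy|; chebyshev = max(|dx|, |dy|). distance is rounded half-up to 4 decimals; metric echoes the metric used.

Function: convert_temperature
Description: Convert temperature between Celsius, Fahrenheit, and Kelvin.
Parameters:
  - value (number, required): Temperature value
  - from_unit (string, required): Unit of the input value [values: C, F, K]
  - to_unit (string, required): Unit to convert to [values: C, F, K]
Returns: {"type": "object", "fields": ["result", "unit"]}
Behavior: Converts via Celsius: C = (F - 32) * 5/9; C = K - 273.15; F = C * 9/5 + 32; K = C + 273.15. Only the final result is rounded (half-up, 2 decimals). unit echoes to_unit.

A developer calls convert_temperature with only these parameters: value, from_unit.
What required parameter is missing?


Required parameters: value, from_unit, to_unit
Provided: value, from_unit
Missing: to_unit
to_unit
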